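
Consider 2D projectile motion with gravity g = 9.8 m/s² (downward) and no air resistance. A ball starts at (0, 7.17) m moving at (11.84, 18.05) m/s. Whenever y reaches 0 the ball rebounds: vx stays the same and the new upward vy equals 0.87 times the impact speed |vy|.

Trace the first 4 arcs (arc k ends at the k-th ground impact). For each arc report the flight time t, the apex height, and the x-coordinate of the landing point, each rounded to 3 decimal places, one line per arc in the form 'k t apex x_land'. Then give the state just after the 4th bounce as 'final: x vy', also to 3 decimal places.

1 4.045 23.793 47.897
2 3.834 18.009 93.294
3 3.336 13.631 132.789
4 2.902 10.317 167.150
final: 167.150 12.372

Arc 1: start y=7.170, vy=18.050 → t=4.045, apex=23.793, x_land=47.897, impact vy=-21.595
  bounce: vy ← 0.87·21.595 = 18.787
Arc 2: start y=0.000, vy=18.787 → t=3.834, apex=18.009, x_land=93.294, impact vy=-18.787
  bounce: vy ← 0.87·18.787 = 16.345
Arc 3: start y=0.000, vy=16.345 → t=3.336, apex=13.631, x_land=132.789, impact vy=-16.345
  bounce: vy ← 0.87·16.345 = 14.220
Arc 4: start y=0.000, vy=14.220 → t=2.902, apex=10.317, x_land=167.150, impact vy=-14.220
  bounce: vy ← 0.87·14.220 = 12.372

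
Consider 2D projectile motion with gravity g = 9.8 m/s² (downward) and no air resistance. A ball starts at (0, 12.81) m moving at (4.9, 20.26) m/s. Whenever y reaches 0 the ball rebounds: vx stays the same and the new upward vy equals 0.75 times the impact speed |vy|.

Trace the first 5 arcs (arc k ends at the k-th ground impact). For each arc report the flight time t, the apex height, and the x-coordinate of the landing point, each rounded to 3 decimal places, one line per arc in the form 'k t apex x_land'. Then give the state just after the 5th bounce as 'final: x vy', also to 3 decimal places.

Arc 1: start y=12.810, vy=20.260 → t=4.692, apex=33.752, x_land=22.990, impact vy=-25.720
  bounce: vy ← 0.75·25.720 = 19.290
Arc 2: start y=0.000, vy=19.290 → t=3.937, apex=18.986, x_land=42.281, impact vy=-19.290
  bounce: vy ← 0.75·19.290 = 14.468
Arc 3: start y=0.000, vy=14.468 → t=2.953, apex=10.679, x_land=56.748, impact vy=-14.468
  bounce: vy ← 0.75·14.468 = 10.851
Arc 4: start y=0.000, vy=10.851 → t=2.214, apex=6.007, x_land=67.599, impact vy=-10.851
  bounce: vy ← 0.75·10.851 = 8.138
Arc 5: start y=0.000, vy=8.138 → t=1.661, apex=3.379, x_land=75.737, impact vy=-8.138
  bounce: vy ← 0.75·8.138 = 6.104

1 4.692 33.752 22.990
2 3.937 18.986 42.281
3 2.953 10.679 56.748
4 2.214 6.007 67.599
5 1.661 3.379 75.737
final: 75.737 6.104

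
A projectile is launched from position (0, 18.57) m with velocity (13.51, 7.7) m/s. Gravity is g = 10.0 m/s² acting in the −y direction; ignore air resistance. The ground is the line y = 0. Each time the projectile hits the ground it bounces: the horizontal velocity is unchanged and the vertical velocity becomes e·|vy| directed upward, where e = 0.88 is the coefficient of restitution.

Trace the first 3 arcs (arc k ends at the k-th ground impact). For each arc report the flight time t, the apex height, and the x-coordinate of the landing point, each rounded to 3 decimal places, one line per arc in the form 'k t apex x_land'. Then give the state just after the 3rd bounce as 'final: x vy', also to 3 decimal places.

Arc 1: start y=18.570, vy=7.700 → t=2.845, apex=21.535, x_land=38.440, impact vy=-20.753
  bounce: vy ← 0.88·20.753 = 18.263
Arc 2: start y=0.000, vy=18.263 → t=3.653, apex=16.676, x_land=87.786, impact vy=-18.263
  bounce: vy ← 0.88·18.263 = 16.071
Arc 3: start y=0.000, vy=16.071 → t=3.214, apex=12.914, x_land=131.210, impact vy=-16.071
  bounce: vy ← 0.88·16.071 = 14.143

1 2.845 21.535 38.440
2 3.653 16.676 87.786
3 3.214 12.914 131.210
final: 131.210 14.143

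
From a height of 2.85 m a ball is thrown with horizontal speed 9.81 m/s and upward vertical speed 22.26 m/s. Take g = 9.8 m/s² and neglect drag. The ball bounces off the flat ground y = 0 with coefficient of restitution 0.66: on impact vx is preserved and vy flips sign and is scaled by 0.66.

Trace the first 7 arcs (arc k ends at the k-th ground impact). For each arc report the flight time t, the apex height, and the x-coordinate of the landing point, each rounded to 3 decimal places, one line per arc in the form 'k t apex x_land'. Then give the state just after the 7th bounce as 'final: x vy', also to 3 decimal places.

Arc 1: start y=2.850, vy=22.260 → t=4.667, apex=28.131, x_land=45.788, impact vy=-23.481
  bounce: vy ← 0.66·23.481 = 15.498
Arc 2: start y=0.000, vy=15.498 → t=3.163, apex=12.254, x_land=76.815, impact vy=-15.498
  bounce: vy ← 0.66·15.498 = 10.228
Arc 3: start y=0.000, vy=10.228 → t=2.087, apex=5.338, x_land=97.292, impact vy=-10.228
  bounce: vy ← 0.66·10.228 = 6.751
Arc 4: start y=0.000, vy=6.751 → t=1.378, apex=2.325, x_land=110.808, impact vy=-6.751
  bounce: vy ← 0.66·6.751 = 4.455
Arc 5: start y=0.000, vy=4.455 → t=0.909, apex=1.013, x_land=119.728, impact vy=-4.455
  bounce: vy ← 0.66·4.455 = 2.941
Arc 6: start y=0.000, vy=2.941 → t=0.600, apex=0.441, x_land=125.615, impact vy=-2.941
  bounce: vy ← 0.66·2.941 = 1.941
Arc 7: start y=0.000, vy=1.941 → t=0.396, apex=0.192, x_land=129.501, impact vy=-1.941
  bounce: vy ← 0.66·1.941 = 1.281

1 4.667 28.131 45.788
2 3.163 12.254 76.815
3 2.087 5.338 97.292
4 1.378 2.325 110.808
5 0.909 1.013 119.728
6 0.600 0.441 125.615
7 0.396 0.192 129.501
final: 129.501 1.281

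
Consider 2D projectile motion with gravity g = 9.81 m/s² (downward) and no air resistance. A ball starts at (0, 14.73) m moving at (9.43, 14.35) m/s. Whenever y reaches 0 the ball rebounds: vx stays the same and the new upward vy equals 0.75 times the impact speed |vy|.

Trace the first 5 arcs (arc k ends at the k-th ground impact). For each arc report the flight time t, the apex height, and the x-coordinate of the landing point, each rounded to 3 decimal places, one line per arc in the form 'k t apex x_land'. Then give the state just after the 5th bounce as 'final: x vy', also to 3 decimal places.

1 3.731 25.226 35.179
2 3.402 14.189 67.257
3 2.551 7.982 91.315
4 1.913 4.490 109.359
5 1.435 2.525 122.892
final: 122.892 5.279

Arc 1: start y=14.730, vy=14.350 → t=3.731, apex=25.226, x_land=35.179, impact vy=-22.247
  bounce: vy ← 0.75·22.247 = 16.685
Arc 2: start y=0.000, vy=16.685 → t=3.402, apex=14.189, x_land=67.257, impact vy=-16.685
  bounce: vy ← 0.75·16.685 = 12.514
Arc 3: start y=0.000, vy=12.514 → t=2.551, apex=7.982, x_land=91.315, impact vy=-12.514
  bounce: vy ← 0.75·12.514 = 9.385
Arc 4: start y=0.000, vy=9.385 → t=1.913, apex=4.490, x_land=109.359, impact vy=-9.385
  bounce: vy ← 0.75·9.385 = 7.039
Arc 5: start y=0.000, vy=7.039 → t=1.435, apex=2.525, x_land=122.892, impact vy=-7.039
  bounce: vy ← 0.75·7.039 = 5.279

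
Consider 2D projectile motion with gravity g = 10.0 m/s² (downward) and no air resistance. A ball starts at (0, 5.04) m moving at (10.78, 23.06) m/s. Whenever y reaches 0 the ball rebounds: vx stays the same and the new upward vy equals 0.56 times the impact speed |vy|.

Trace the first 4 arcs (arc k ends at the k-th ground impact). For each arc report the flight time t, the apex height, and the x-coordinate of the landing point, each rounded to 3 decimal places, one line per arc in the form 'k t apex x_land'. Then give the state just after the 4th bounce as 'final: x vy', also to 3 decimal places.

1 4.821 31.628 51.971
2 2.817 9.919 82.337
3 1.577 3.110 99.342
4 0.883 0.975 108.865
final: 108.865 2.473

Arc 1: start y=5.040, vy=23.060 → t=4.821, apex=31.628, x_land=51.971, impact vy=-25.151
  bounce: vy ← 0.56·25.151 = 14.084
Arc 2: start y=0.000, vy=14.084 → t=2.817, apex=9.919, x_land=82.337, impact vy=-14.084
  bounce: vy ← 0.56·14.084 = 7.887
Arc 3: start y=0.000, vy=7.887 → t=1.577, apex=3.110, x_land=99.342, impact vy=-7.887
  bounce: vy ← 0.56·7.887 = 4.417
Arc 4: start y=0.000, vy=4.417 → t=0.883, apex=0.975, x_land=108.865, impact vy=-4.417
  bounce: vy ← 0.56·4.417 = 2.473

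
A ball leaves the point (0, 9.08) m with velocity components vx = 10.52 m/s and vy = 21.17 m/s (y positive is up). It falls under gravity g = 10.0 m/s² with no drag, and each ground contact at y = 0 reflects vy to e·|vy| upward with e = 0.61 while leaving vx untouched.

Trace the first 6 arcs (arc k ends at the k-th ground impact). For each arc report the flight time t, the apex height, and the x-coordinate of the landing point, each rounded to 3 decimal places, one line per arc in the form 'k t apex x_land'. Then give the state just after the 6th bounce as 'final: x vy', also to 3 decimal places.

Arc 1: start y=9.080, vy=21.170 → t=4.627, apex=31.488, x_land=48.671, impact vy=-25.095
  bounce: vy ← 0.61·25.095 = 15.308
Arc 2: start y=0.000, vy=15.308 → t=3.062, apex=11.717, x_land=80.879, impact vy=-15.308
  bounce: vy ← 0.61·15.308 = 9.338
Arc 3: start y=0.000, vy=9.338 → t=1.868, apex=4.360, x_land=100.526, impact vy=-9.338
  bounce: vy ← 0.61·9.338 = 5.696
Arc 4: start y=0.000, vy=5.696 → t=1.139, apex=1.622, x_land=112.511, impact vy=-5.696
  bounce: vy ← 0.61·5.696 = 3.475
Arc 5: start y=0.000, vy=3.475 → t=0.695, apex=0.604, x_land=119.821, impact vy=-3.475
  bounce: vy ← 0.61·3.475 = 2.120
Arc 6: start y=0.000, vy=2.120 → t=0.424, apex=0.225, x_land=124.281, impact vy=-2.120
  bounce: vy ← 0.61·2.120 = 1.293

1 4.627 31.488 48.671
2 3.062 11.717 80.879
3 1.868 4.360 100.526
4 1.139 1.622 112.511
5 0.695 0.604 119.821
6 0.424 0.225 124.281
final: 124.281 1.293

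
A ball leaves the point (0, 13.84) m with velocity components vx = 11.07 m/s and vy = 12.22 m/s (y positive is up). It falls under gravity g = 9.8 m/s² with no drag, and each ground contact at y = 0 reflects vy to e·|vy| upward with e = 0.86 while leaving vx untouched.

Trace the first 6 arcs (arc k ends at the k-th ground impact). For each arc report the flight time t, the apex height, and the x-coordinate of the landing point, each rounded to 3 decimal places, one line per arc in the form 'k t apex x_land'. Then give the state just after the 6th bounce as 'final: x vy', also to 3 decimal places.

1 3.340 21.459 36.970
2 3.599 15.871 76.815
3 3.096 11.738 111.083
4 2.662 8.682 140.552
5 2.289 6.421 165.896
6 1.969 4.749 187.692
final: 187.692 8.297

Arc 1: start y=13.840, vy=12.220 → t=3.340, apex=21.459, x_land=36.970, impact vy=-20.508
  bounce: vy ← 0.86·20.508 = 17.637
Arc 2: start y=0.000, vy=17.637 → t=3.599, apex=15.871, x_land=76.815, impact vy=-17.637
  bounce: vy ← 0.86·17.637 = 15.168
Arc 3: start y=0.000, vy=15.168 → t=3.096, apex=11.738, x_land=111.083, impact vy=-15.168
  bounce: vy ← 0.86·15.168 = 13.044
Arc 4: start y=0.000, vy=13.044 → t=2.662, apex=8.682, x_land=140.552, impact vy=-13.044
  bounce: vy ← 0.86·13.044 = 11.218
Arc 5: start y=0.000, vy=11.218 → t=2.289, apex=6.421, x_land=165.896, impact vy=-11.218
  bounce: vy ← 0.86·11.218 = 9.648
Arc 6: start y=0.000, vy=9.648 → t=1.969, apex=4.749, x_land=187.692, impact vy=-9.648
  bounce: vy ← 0.86·9.648 = 8.297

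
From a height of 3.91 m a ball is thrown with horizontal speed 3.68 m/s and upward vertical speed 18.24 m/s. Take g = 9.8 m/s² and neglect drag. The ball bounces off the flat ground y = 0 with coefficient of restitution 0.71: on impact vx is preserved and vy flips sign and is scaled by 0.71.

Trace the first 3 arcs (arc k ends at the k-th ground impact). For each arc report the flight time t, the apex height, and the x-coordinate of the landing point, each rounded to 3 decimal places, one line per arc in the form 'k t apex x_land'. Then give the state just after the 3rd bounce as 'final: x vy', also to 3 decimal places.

1 3.926 20.884 14.447
2 2.932 10.528 25.235
3 2.081 5.307 32.894
final: 32.894 7.241

Arc 1: start y=3.910, vy=18.240 → t=3.926, apex=20.884, x_land=14.447, impact vy=-20.232
  bounce: vy ← 0.71·20.232 = 14.365
Arc 2: start y=0.000, vy=14.365 → t=2.932, apex=10.528, x_land=25.235, impact vy=-14.365
  bounce: vy ← 0.71·14.365 = 10.199
Arc 3: start y=0.000, vy=10.199 → t=2.081, apex=5.307, x_land=32.894, impact vy=-10.199
  bounce: vy ← 0.71·10.199 = 7.241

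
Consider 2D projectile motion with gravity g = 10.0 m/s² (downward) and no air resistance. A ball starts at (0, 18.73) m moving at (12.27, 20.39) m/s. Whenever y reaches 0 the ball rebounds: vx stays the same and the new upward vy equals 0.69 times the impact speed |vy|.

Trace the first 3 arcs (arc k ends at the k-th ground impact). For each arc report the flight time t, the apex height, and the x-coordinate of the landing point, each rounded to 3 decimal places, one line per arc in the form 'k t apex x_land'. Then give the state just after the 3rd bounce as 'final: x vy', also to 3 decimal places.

1 4.850 39.518 59.513
2 3.880 18.814 107.116
3 2.677 8.958 139.962
final: 139.962 9.235

Arc 1: start y=18.730, vy=20.390 → t=4.850, apex=39.518, x_land=59.513, impact vy=-28.113
  bounce: vy ← 0.69·28.113 = 19.398
Arc 2: start y=0.000, vy=19.398 → t=3.880, apex=18.814, x_land=107.116, impact vy=-19.398
  bounce: vy ← 0.69·19.398 = 13.385
Arc 3: start y=0.000, vy=13.385 → t=2.677, apex=8.958, x_land=139.962, impact vy=-13.385
  bounce: vy ← 0.69·13.385 = 9.235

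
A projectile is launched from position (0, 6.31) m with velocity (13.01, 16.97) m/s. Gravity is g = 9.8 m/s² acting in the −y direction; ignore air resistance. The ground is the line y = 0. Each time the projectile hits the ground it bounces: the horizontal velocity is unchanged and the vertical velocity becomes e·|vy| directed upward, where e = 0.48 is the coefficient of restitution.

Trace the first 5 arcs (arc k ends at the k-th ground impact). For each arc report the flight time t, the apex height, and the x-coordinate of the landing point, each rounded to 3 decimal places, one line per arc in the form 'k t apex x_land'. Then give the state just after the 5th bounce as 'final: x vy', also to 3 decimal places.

1 3.802 21.003 49.464
2 1.988 4.839 75.321
3 0.954 1.115 87.733
4 0.458 0.257 93.691
5 0.220 0.059 96.550
final: 96.550 0.517

Arc 1: start y=6.310, vy=16.970 → t=3.802, apex=21.003, x_land=49.464, impact vy=-20.289
  bounce: vy ← 0.48·20.289 = 9.739
Arc 2: start y=0.000, vy=9.739 → t=1.988, apex=4.839, x_land=75.321, impact vy=-9.739
  bounce: vy ← 0.48·9.739 = 4.675
Arc 3: start y=0.000, vy=4.675 → t=0.954, apex=1.115, x_land=87.733, impact vy=-4.675
  bounce: vy ← 0.48·4.675 = 2.244
Arc 4: start y=0.000, vy=2.244 → t=0.458, apex=0.257, x_land=93.691, impact vy=-2.244
  bounce: vy ← 0.48·2.244 = 1.077
Arc 5: start y=0.000, vy=1.077 → t=0.220, apex=0.059, x_land=96.550, impact vy=-1.077
  bounce: vy ← 0.48·1.077 = 0.517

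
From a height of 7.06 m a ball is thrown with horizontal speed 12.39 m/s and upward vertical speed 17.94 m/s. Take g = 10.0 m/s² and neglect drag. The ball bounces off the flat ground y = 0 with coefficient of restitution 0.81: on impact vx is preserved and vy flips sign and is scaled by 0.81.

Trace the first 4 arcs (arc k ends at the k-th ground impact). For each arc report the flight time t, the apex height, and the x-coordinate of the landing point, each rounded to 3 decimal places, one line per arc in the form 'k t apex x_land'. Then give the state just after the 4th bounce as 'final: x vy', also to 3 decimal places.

1 3.946 23.152 48.889
2 3.486 15.190 92.080
3 2.824 9.966 127.065
4 2.287 6.539 155.403
final: 155.403 9.263

Arc 1: start y=7.060, vy=17.940 → t=3.946, apex=23.152, x_land=48.889, impact vy=-21.518
  bounce: vy ← 0.81·21.518 = 17.430
Arc 2: start y=0.000, vy=17.430 → t=3.486, apex=15.190, x_land=92.080, impact vy=-17.430
  bounce: vy ← 0.81·17.430 = 14.118
Arc 3: start y=0.000, vy=14.118 → t=2.824, apex=9.966, x_land=127.065, impact vy=-14.118
  bounce: vy ← 0.81·14.118 = 11.436
Arc 4: start y=0.000, vy=11.436 → t=2.287, apex=6.539, x_land=155.403, impact vy=-11.436
  bounce: vy ← 0.81·11.436 = 9.263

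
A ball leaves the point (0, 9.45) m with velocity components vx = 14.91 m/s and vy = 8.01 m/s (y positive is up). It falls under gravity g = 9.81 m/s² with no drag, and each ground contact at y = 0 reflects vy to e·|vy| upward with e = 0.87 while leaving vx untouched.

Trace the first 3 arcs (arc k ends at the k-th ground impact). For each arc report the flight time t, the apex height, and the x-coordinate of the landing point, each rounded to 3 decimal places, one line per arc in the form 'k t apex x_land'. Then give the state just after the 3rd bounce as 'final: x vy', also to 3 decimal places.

Arc 1: start y=9.450, vy=8.010 → t=2.427, apex=12.720, x_land=36.185, impact vy=-15.798
  bounce: vy ← 0.87·15.798 = 13.744
Arc 2: start y=0.000, vy=13.744 → t=2.802, apex=9.628, x_land=77.963, impact vy=-13.744
  bounce: vy ← 0.87·13.744 = 11.957
Arc 3: start y=0.000, vy=11.957 → t=2.438, apex=7.287, x_land=114.311, impact vy=-11.957
  bounce: vy ← 0.87·11.957 = 10.403

1 2.427 12.720 36.185
2 2.802 9.628 77.963
3 2.438 7.287 114.311
final: 114.311 10.403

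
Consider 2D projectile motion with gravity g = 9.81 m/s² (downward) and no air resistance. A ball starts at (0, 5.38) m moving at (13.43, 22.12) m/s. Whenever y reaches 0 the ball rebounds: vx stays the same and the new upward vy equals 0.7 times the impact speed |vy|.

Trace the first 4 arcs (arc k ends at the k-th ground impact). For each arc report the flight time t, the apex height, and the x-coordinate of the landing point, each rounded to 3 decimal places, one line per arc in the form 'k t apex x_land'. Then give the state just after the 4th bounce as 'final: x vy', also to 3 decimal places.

Arc 1: start y=5.380, vy=22.120 → t=4.741, apex=30.319, x_land=63.672, impact vy=-24.390
  bounce: vy ← 0.7·24.390 = 17.073
Arc 2: start y=0.000, vy=17.073 → t=3.481, apex=14.856, x_land=110.417, impact vy=-17.073
  bounce: vy ← 0.7·17.073 = 11.951
Arc 3: start y=0.000, vy=11.951 → t=2.436, apex=7.279, x_land=143.139, impact vy=-11.951
  bounce: vy ← 0.7·11.951 = 8.366
Arc 4: start y=0.000, vy=8.366 → t=1.706, apex=3.567, x_land=166.044, impact vy=-8.366
  bounce: vy ← 0.7·8.366 = 5.856

1 4.741 30.319 63.672
2 3.481 14.856 110.417
3 2.436 7.279 143.139
4 1.706 3.567 166.044
final: 166.044 5.856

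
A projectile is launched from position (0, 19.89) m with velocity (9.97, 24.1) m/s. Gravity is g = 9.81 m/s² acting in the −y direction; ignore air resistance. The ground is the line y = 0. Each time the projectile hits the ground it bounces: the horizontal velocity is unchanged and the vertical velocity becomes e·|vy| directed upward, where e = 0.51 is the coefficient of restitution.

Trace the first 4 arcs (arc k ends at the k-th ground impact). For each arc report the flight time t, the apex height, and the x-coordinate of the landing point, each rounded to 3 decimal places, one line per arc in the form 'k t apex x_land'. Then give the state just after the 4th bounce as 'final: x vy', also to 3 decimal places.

Arc 1: start y=19.890, vy=24.100 → t=5.633, apex=49.493, x_land=56.163, impact vy=-31.162
  bounce: vy ← 0.51·31.162 = 15.892
Arc 2: start y=0.000, vy=15.892 → t=3.240, apex=12.873, x_land=88.466, impact vy=-15.892
  bounce: vy ← 0.51·15.892 = 8.105
Arc 3: start y=0.000, vy=8.105 → t=1.652, apex=3.348, x_land=104.941, impact vy=-8.105
  bounce: vy ← 0.51·8.105 = 4.134
Arc 4: start y=0.000, vy=4.134 → t=0.843, apex=0.871, x_land=113.343, impact vy=-4.134
  bounce: vy ← 0.51·4.134 = 2.108

1 5.633 49.493 56.163
2 3.240 12.873 88.466
3 1.652 3.348 104.941
4 0.843 0.871 113.343
final: 113.343 2.108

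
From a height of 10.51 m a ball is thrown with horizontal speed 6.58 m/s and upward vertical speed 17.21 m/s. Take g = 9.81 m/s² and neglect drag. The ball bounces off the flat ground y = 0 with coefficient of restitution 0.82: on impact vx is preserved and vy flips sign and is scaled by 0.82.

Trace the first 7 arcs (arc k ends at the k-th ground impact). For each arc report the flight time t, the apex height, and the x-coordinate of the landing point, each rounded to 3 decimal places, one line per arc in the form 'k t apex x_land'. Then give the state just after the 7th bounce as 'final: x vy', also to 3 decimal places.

1 4.039 25.606 26.578
2 3.747 17.217 51.234
3 3.073 11.577 71.451
4 2.520 7.784 88.030
5 2.066 5.234 101.625
6 1.694 3.519 112.772
7 1.389 2.367 121.913
final: 121.913 5.588

Arc 1: start y=10.510, vy=17.210 → t=4.039, apex=25.606, x_land=26.578, impact vy=-22.414
  bounce: vy ← 0.82·22.414 = 18.380
Arc 2: start y=0.000, vy=18.380 → t=3.747, apex=17.217, x_land=51.234, impact vy=-18.380
  bounce: vy ← 0.82·18.380 = 15.071
Arc 3: start y=0.000, vy=15.071 → t=3.073, apex=11.577, x_land=71.451, impact vy=-15.071
  bounce: vy ← 0.82·15.071 = 12.358
Arc 4: start y=0.000, vy=12.358 → t=2.520, apex=7.784, x_land=88.030, impact vy=-12.358
  bounce: vy ← 0.82·12.358 = 10.134
Arc 5: start y=0.000, vy=10.134 → t=2.066, apex=5.234, x_land=101.625, impact vy=-10.134
  bounce: vy ← 0.82·10.134 = 8.310
Arc 6: start y=0.000, vy=8.310 → t=1.694, apex=3.519, x_land=112.772, impact vy=-8.310
  bounce: vy ← 0.82·8.310 = 6.814
Arc 7: start y=0.000, vy=6.814 → t=1.389, apex=2.367, x_land=121.913, impact vy=-6.814
  bounce: vy ← 0.82·6.814 = 5.588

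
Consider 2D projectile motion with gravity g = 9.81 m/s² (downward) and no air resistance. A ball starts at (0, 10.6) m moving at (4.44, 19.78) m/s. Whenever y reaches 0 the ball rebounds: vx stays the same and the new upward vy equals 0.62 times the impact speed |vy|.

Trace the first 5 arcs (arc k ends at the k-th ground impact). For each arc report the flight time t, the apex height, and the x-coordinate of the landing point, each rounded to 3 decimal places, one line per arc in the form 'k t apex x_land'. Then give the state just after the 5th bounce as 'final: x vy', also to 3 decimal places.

Arc 1: start y=10.600, vy=19.780 → t=4.512, apex=30.541, x_land=20.032, impact vy=-24.479
  bounce: vy ← 0.62·24.479 = 15.177
Arc 2: start y=0.000, vy=15.177 → t=3.094, apex=11.740, x_land=33.770, impact vy=-15.177
  bounce: vy ← 0.62·15.177 = 9.410
Arc 3: start y=0.000, vy=9.410 → t=1.918, apex=4.513, x_land=42.287, impact vy=-9.410
  bounce: vy ← 0.62·9.410 = 5.834
Arc 4: start y=0.000, vy=5.834 → t=1.189, apex=1.735, x_land=47.568, impact vy=-5.834
  bounce: vy ← 0.62·5.834 = 3.617
Arc 5: start y=0.000, vy=3.617 → t=0.737, apex=0.667, x_land=50.843, impact vy=-3.617
  bounce: vy ← 0.62·3.617 = 2.243

1 4.512 30.541 20.032
2 3.094 11.740 33.770
3 1.918 4.513 42.287
4 1.189 1.735 47.568
5 0.737 0.667 50.843
final: 50.843 2.243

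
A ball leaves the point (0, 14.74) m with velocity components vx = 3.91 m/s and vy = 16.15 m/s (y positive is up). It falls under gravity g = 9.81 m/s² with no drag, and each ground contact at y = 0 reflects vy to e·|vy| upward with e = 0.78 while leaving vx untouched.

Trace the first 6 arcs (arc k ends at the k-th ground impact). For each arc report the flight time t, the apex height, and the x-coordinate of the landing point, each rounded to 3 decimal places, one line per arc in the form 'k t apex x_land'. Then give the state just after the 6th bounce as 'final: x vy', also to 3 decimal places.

Arc 1: start y=14.740, vy=16.150 → t=4.037, apex=28.034, x_land=15.784, impact vy=-23.453
  bounce: vy ← 0.78·23.453 = 18.293
Arc 2: start y=0.000, vy=18.293 → t=3.729, apex=17.056, x_land=30.367, impact vy=-18.293
  bounce: vy ← 0.78·18.293 = 14.269
Arc 3: start y=0.000, vy=14.269 → t=2.909, apex=10.377, x_land=41.741, impact vy=-14.269
  bounce: vy ← 0.78·14.269 = 11.129
Arc 4: start y=0.000, vy=11.129 → t=2.269, apex=6.313, x_land=50.613, impact vy=-11.129
  bounce: vy ← 0.78·11.129 = 8.681
Arc 5: start y=0.000, vy=8.681 → t=1.770, apex=3.841, x_land=57.533, impact vy=-8.681
  bounce: vy ← 0.78·8.681 = 6.771
Arc 6: start y=0.000, vy=6.771 → t=1.380, apex=2.337, x_land=62.930, impact vy=-6.771
  bounce: vy ← 0.78·6.771 = 5.282

1 4.037 28.034 15.784
2 3.729 17.056 30.367
3 2.909 10.377 41.741
4 2.269 6.313 50.613
5 1.770 3.841 57.533
6 1.380 2.337 62.930
final: 62.930 5.282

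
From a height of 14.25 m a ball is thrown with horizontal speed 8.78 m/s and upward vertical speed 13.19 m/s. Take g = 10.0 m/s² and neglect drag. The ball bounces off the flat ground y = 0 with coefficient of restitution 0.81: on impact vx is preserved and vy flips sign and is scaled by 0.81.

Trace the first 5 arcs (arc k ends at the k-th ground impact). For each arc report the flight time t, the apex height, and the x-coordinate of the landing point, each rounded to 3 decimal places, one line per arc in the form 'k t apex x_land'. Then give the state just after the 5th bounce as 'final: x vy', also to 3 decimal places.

Arc 1: start y=14.250, vy=13.190 → t=3.461, apex=22.949, x_land=30.391, impact vy=-21.424
  bounce: vy ← 0.81·21.424 = 17.353
Arc 2: start y=0.000, vy=17.353 → t=3.471, apex=15.057, x_land=60.863, impact vy=-17.353
  bounce: vy ← 0.81·17.353 = 14.056
Arc 3: start y=0.000, vy=14.056 → t=2.811, apex=9.879, x_land=85.546, impact vy=-14.056
  bounce: vy ← 0.81·14.056 = 11.385
Arc 4: start y=0.000, vy=11.385 → t=2.277, apex=6.481, x_land=105.538, impact vy=-11.385
  bounce: vy ← 0.81·11.385 = 9.222
Arc 5: start y=0.000, vy=9.222 → t=1.844, apex=4.252, x_land=121.733, impact vy=-9.222
  bounce: vy ← 0.81·9.222 = 7.470

1 3.461 22.949 30.391
2 3.471 15.057 60.863
3 2.811 9.879 85.546
4 2.277 6.481 105.538
5 1.844 4.252 121.733
final: 121.733 7.470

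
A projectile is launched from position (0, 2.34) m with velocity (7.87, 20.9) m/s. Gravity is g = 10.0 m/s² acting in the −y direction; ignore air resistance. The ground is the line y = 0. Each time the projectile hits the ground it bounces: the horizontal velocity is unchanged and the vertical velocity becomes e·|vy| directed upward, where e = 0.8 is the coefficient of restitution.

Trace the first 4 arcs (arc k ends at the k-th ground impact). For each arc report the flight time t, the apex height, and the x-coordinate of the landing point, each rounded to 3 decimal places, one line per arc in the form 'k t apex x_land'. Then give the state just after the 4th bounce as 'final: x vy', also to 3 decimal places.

Arc 1: start y=2.340, vy=20.900 → t=4.289, apex=24.180, x_land=33.755, impact vy=-21.991
  bounce: vy ← 0.8·21.991 = 17.593
Arc 2: start y=0.000, vy=17.593 → t=3.519, apex=15.476, x_land=61.447, impact vy=-17.593
  bounce: vy ← 0.8·17.593 = 14.074
Arc 3: start y=0.000, vy=14.074 → t=2.815, apex=9.904, x_land=83.600, impact vy=-14.074
  bounce: vy ← 0.8·14.074 = 11.259
Arc 4: start y=0.000, vy=11.259 → t=2.252, apex=6.339, x_land=101.322, impact vy=-11.259
  bounce: vy ← 0.8·11.259 = 9.008

1 4.289 24.180 33.755
2 3.519 15.476 61.447
3 2.815 9.904 83.600
4 2.252 6.339 101.322
final: 101.322 9.008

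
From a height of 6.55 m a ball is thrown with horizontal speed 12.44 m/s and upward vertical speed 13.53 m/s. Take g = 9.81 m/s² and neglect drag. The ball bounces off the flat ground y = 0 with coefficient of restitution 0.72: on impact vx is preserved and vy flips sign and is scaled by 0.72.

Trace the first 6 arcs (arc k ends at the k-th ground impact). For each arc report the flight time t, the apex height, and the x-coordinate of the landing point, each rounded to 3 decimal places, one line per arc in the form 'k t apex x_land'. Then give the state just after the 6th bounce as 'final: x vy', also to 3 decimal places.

Arc 1: start y=6.550, vy=13.530 → t=3.179, apex=15.880, x_land=39.541, impact vy=-17.651
  bounce: vy ← 0.72·17.651 = 12.709
Arc 2: start y=0.000, vy=12.709 → t=2.591, apex=8.232, x_land=71.773, impact vy=-12.709
  bounce: vy ← 0.72·12.709 = 9.150
Arc 3: start y=0.000, vy=9.150 → t=1.866, apex=4.268, x_land=94.981, impact vy=-9.150
  bounce: vy ← 0.72·9.150 = 6.588
Arc 4: start y=0.000, vy=6.588 → t=1.343, apex=2.212, x_land=111.690, impact vy=-6.588
  bounce: vy ← 0.72·6.588 = 4.744
Arc 5: start y=0.000, vy=4.744 → t=0.967, apex=1.147, x_land=123.721, impact vy=-4.744
  bounce: vy ← 0.72·4.744 = 3.415
Arc 6: start y=0.000, vy=3.415 → t=0.696, apex=0.595, x_land=132.383, impact vy=-3.415
  bounce: vy ← 0.72·3.415 = 2.459

1 3.179 15.880 39.541
2 2.591 8.232 71.773
3 1.866 4.268 94.981
4 1.343 2.212 111.690
5 0.967 1.147 123.721
6 0.696 0.595 132.383
final: 132.383 2.459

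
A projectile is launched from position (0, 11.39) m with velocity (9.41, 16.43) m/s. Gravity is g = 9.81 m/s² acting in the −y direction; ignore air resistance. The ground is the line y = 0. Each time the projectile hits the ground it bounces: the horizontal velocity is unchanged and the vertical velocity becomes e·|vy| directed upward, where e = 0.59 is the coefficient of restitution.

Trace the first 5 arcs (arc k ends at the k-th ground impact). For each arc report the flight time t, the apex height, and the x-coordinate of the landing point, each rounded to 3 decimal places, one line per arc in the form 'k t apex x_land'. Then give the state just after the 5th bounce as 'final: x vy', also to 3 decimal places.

1 3.939 25.149 37.067
2 2.672 8.754 62.210
3 1.576 3.047 77.044
4 0.930 1.061 85.796
5 0.549 0.369 90.960
final: 90.960 1.588

Arc 1: start y=11.390, vy=16.430 → t=3.939, apex=25.149, x_land=37.067, impact vy=-22.213
  bounce: vy ← 0.59·22.213 = 13.106
Arc 2: start y=0.000, vy=13.106 → t=2.672, apex=8.754, x_land=62.210, impact vy=-13.106
  bounce: vy ← 0.59·13.106 = 7.732
Arc 3: start y=0.000, vy=7.732 → t=1.576, apex=3.047, x_land=77.044, impact vy=-7.732
  bounce: vy ← 0.59·7.732 = 4.562
Arc 4: start y=0.000, vy=4.562 → t=0.930, apex=1.061, x_land=85.796, impact vy=-4.562
  bounce: vy ← 0.59·4.562 = 2.692
Arc 5: start y=0.000, vy=2.692 → t=0.549, apex=0.369, x_land=90.960, impact vy=-2.692
  bounce: vy ← 0.59·2.692 = 1.588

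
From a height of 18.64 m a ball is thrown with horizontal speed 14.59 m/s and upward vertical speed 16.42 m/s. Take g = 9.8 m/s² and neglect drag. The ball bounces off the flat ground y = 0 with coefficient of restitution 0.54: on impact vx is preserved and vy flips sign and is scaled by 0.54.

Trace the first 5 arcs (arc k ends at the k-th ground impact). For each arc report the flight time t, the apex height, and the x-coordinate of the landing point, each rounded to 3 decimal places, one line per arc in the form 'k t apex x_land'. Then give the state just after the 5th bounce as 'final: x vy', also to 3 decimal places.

Arc 1: start y=18.640, vy=16.420 → t=4.247, apex=32.396, x_land=61.960, impact vy=-25.198
  bounce: vy ← 0.54·25.198 = 13.607
Arc 2: start y=0.000, vy=13.607 → t=2.777, apex=9.447, x_land=102.476, impact vy=-13.607
  bounce: vy ← 0.54·13.607 = 7.348
Arc 3: start y=0.000, vy=7.348 → t=1.500, apex=2.755, x_land=124.355, impact vy=-7.348
  bounce: vy ← 0.54·7.348 = 3.968
Arc 4: start y=0.000, vy=3.968 → t=0.810, apex=0.803, x_land=136.170, impact vy=-3.968
  bounce: vy ← 0.54·3.968 = 2.143
Arc 5: start y=0.000, vy=2.143 → t=0.437, apex=0.234, x_land=142.549, impact vy=-2.143
  bounce: vy ← 0.54·2.143 = 1.157

1 4.247 32.396 61.960
2 2.777 9.447 102.476
3 1.500 2.755 124.355
4 0.810 0.803 136.170
5 0.437 0.234 142.549
final: 142.549 1.157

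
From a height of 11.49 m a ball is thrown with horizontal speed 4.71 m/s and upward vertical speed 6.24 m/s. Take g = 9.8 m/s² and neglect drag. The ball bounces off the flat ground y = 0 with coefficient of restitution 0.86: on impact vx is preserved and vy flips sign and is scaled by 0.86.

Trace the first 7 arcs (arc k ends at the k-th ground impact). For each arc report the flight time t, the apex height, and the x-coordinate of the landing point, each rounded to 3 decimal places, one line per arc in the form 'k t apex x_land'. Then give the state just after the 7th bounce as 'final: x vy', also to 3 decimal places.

Arc 1: start y=11.490, vy=6.240 → t=2.295, apex=13.477, x_land=10.810, impact vy=-16.252
  bounce: vy ← 0.86·16.252 = 13.977
Arc 2: start y=0.000, vy=13.977 → t=2.852, apex=9.967, x_land=24.245, impact vy=-13.977
  bounce: vy ← 0.86·13.977 = 12.020
Arc 3: start y=0.000, vy=12.020 → t=2.453, apex=7.372, x_land=35.799, impact vy=-12.020
  bounce: vy ← 0.86·12.020 = 10.337
Arc 4: start y=0.000, vy=10.337 → t=2.110, apex=5.452, x_land=45.736, impact vy=-10.337
  bounce: vy ← 0.86·10.337 = 8.890
Arc 5: start y=0.000, vy=8.890 → t=1.814, apex=4.032, x_land=54.282, impact vy=-8.890
  bounce: vy ← 0.86·8.890 = 7.646
Arc 6: start y=0.000, vy=7.646 → t=1.560, apex=2.982, x_land=61.631, impact vy=-7.646
  bounce: vy ← 0.86·7.646 = 6.575
Arc 7: start y=0.000, vy=6.575 → t=1.342, apex=2.206, x_land=67.951, impact vy=-6.575
  bounce: vy ← 0.86·6.575 = 5.655

1 2.295 13.477 10.810
2 2.852 9.967 24.245
3 2.453 7.372 35.799
4 2.110 5.452 45.736
5 1.814 4.032 54.282
6 1.560 2.982 61.631
7 1.342 2.206 67.951
final: 67.951 5.655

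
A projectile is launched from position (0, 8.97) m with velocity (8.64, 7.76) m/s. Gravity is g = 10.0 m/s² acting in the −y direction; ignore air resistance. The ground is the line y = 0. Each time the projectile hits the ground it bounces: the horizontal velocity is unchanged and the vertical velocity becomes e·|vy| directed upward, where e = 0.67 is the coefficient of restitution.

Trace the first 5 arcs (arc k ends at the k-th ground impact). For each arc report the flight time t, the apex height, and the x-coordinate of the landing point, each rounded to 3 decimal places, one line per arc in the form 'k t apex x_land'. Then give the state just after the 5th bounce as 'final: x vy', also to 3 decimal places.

1 2.324 11.981 20.079
2 2.074 5.378 38.001
3 1.390 2.414 50.008
4 0.931 1.084 58.053
5 0.624 0.487 63.443
final: 63.443 2.090

Arc 1: start y=8.970, vy=7.760 → t=2.324, apex=11.981, x_land=20.079, impact vy=-15.480
  bounce: vy ← 0.67·15.480 = 10.371
Arc 2: start y=0.000, vy=10.371 → t=2.074, apex=5.378, x_land=38.001, impact vy=-10.371
  bounce: vy ← 0.67·10.371 = 6.949
Arc 3: start y=0.000, vy=6.949 → t=1.390, apex=2.414, x_land=50.008, impact vy=-6.949
  bounce: vy ← 0.67·6.949 = 4.656
Arc 4: start y=0.000, vy=4.656 → t=0.931, apex=1.084, x_land=58.053, impact vy=-4.656
  bounce: vy ← 0.67·4.656 = 3.119
Arc 5: start y=0.000, vy=3.119 → t=0.624, apex=0.487, x_land=63.443, impact vy=-3.119
  bounce: vy ← 0.67·3.119 = 2.090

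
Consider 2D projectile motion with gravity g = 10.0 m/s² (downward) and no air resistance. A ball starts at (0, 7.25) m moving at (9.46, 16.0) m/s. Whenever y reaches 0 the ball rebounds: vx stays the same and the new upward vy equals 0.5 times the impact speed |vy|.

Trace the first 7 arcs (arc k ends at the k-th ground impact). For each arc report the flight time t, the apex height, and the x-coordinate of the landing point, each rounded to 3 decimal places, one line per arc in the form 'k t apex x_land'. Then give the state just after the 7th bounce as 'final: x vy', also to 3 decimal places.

Arc 1: start y=7.250, vy=16.000 → t=3.602, apex=20.050, x_land=34.080, impact vy=-20.025
  bounce: vy ← 0.5·20.025 = 10.012
Arc 2: start y=0.000, vy=10.012 → t=2.002, apex=5.013, x_land=53.023, impact vy=-10.012
  bounce: vy ← 0.5·10.012 = 5.006
Arc 3: start y=0.000, vy=5.006 → t=1.001, apex=1.253, x_land=62.495, impact vy=-5.006
  bounce: vy ← 0.5·5.006 = 2.503
Arc 4: start y=0.000, vy=2.503 → t=0.501, apex=0.313, x_land=67.231, impact vy=-2.503
  bounce: vy ← 0.5·2.503 = 1.252
Arc 5: start y=0.000, vy=1.252 → t=0.250, apex=0.078, x_land=69.599, impact vy=-1.252
  bounce: vy ← 0.5·1.252 = 0.626
Arc 6: start y=0.000, vy=0.626 → t=0.125, apex=0.020, x_land=70.783, impact vy=-0.626
  bounce: vy ← 0.5·0.626 = 0.313
Arc 7: start y=0.000, vy=0.313 → t=0.063, apex=0.005, x_land=71.375, impact vy=-0.313
  bounce: vy ← 0.5·0.313 = 0.156

1 3.602 20.050 34.080
2 2.002 5.013 53.023
3 1.001 1.253 62.495
4 0.501 0.313 67.231
5 0.250 0.078 69.599
6 0.125 0.020 70.783
7 0.063 0.005 71.375
final: 71.375 0.156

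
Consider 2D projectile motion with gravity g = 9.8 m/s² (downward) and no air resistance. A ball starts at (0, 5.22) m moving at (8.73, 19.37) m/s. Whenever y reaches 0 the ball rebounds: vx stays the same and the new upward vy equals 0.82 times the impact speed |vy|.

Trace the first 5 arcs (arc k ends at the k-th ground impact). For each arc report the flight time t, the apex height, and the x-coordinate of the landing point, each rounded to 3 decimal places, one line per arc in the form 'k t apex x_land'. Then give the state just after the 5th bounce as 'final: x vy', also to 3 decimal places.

Arc 1: start y=5.220, vy=19.370 → t=4.206, apex=24.363, x_land=36.721, impact vy=-21.852
  bounce: vy ← 0.82·21.852 = 17.919
Arc 2: start y=0.000, vy=17.919 → t=3.657, apex=16.381, x_land=68.646, impact vy=-17.919
  bounce: vy ← 0.82·17.919 = 14.693
Arc 3: start y=0.000, vy=14.693 → t=2.999, apex=11.015, x_land=94.824, impact vy=-14.693
  bounce: vy ← 0.82·14.693 = 12.048
Arc 4: start y=0.000, vy=12.048 → t=2.459, apex=7.406, x_land=116.290, impact vy=-12.048
  bounce: vy ← 0.82·12.048 = 9.880
Arc 5: start y=0.000, vy=9.880 → t=2.016, apex=4.980, x_land=133.892, impact vy=-9.880
  bounce: vy ← 0.82·9.880 = 8.101

1 4.206 24.363 36.721
2 3.657 16.381 68.646
3 2.999 11.015 94.824
4 2.459 7.406 116.290
5 2.016 4.980 133.892
final: 133.892 8.101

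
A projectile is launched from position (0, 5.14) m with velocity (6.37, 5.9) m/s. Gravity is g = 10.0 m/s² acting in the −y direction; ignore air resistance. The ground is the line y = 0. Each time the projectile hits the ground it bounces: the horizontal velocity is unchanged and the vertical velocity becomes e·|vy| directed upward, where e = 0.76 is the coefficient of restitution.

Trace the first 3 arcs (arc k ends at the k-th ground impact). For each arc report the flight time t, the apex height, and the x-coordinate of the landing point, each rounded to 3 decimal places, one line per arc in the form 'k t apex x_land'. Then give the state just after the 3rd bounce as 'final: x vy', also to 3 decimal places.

1 1.763 6.880 11.231
2 1.783 3.974 22.589
3 1.355 2.295 31.221
final: 31.221 5.150

Arc 1: start y=5.140, vy=5.900 → t=1.763, apex=6.880, x_land=11.231, impact vy=-11.731
  bounce: vy ← 0.76·11.731 = 8.915
Arc 2: start y=0.000, vy=8.915 → t=1.783, apex=3.974, x_land=22.589, impact vy=-8.915
  bounce: vy ← 0.76·8.915 = 6.776
Arc 3: start y=0.000, vy=6.776 → t=1.355, apex=2.295, x_land=31.221, impact vy=-6.776
  bounce: vy ← 0.76·6.776 = 5.150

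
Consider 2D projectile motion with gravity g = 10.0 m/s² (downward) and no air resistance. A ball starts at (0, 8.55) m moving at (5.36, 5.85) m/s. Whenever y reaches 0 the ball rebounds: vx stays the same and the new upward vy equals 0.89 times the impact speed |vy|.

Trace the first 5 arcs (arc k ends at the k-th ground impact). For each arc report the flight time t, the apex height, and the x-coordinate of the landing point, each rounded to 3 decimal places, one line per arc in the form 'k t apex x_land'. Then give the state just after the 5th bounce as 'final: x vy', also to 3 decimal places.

1 2.018 10.261 10.814
2 2.550 8.128 24.482
3 2.269 6.438 36.646
4 2.020 5.100 47.472
5 1.798 4.039 57.108
final: 57.108 7.999

Arc 1: start y=8.550, vy=5.850 → t=2.018, apex=10.261, x_land=10.814, impact vy=-14.326
  bounce: vy ← 0.89·14.326 = 12.750
Arc 2: start y=0.000, vy=12.750 → t=2.550, apex=8.128, x_land=24.482, impact vy=-12.750
  bounce: vy ← 0.89·12.750 = 11.347
Arc 3: start y=0.000, vy=11.347 → t=2.269, apex=6.438, x_land=36.646, impact vy=-11.347
  bounce: vy ← 0.89·11.347 = 10.099
Arc 4: start y=0.000, vy=10.099 → t=2.020, apex=5.100, x_land=47.472, impact vy=-10.099
  bounce: vy ← 0.89·10.099 = 8.988
Arc 5: start y=0.000, vy=8.988 → t=1.798, apex=4.039, x_land=57.108, impact vy=-8.988
  bounce: vy ← 0.89·8.988 = 7.999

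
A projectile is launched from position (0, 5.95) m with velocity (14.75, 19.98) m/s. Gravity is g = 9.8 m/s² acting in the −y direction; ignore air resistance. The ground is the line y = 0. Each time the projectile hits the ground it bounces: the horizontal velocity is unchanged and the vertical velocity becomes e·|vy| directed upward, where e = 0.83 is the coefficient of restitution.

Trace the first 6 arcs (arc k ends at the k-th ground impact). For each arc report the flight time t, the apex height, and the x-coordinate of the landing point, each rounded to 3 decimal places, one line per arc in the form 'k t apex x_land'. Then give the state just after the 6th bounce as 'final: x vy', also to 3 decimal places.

Arc 1: start y=5.950, vy=19.980 → t=4.356, apex=26.317, x_land=64.255, impact vy=-22.712
  bounce: vy ← 0.83·22.712 = 18.851
Arc 2: start y=0.000, vy=18.851 → t=3.847, apex=18.130, x_land=121.000, impact vy=-18.851
  bounce: vy ← 0.83·18.851 = 15.646
Arc 3: start y=0.000, vy=15.646 → t=3.193, apex=12.490, x_land=168.098, impact vy=-15.646
  bounce: vy ← 0.83·15.646 = 12.986
Arc 4: start y=0.000, vy=12.986 → t=2.650, apex=8.604, x_land=207.189, impact vy=-12.986
  bounce: vy ← 0.83·12.986 = 10.779
Arc 5: start y=0.000, vy=10.779 → t=2.200, apex=5.927, x_land=239.635, impact vy=-10.779
  bounce: vy ← 0.83·10.779 = 8.946
Arc 6: start y=0.000, vy=8.946 → t=1.826, apex=4.083, x_land=266.565, impact vy=-8.946
  bounce: vy ← 0.83·8.946 = 7.425

1 4.356 26.317 64.255
2 3.847 18.130 121.000
3 3.193 12.490 168.098
4 2.650 8.604 207.189
5 2.200 5.927 239.635
6 1.826 4.083 266.565
final: 266.565 7.425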